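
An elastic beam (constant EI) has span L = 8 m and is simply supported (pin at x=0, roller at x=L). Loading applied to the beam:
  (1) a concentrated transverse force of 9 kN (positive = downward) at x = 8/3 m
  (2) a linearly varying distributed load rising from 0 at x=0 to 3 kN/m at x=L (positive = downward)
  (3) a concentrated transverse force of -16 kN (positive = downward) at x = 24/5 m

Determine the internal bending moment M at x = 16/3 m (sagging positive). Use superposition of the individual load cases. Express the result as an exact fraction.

M(16/3) = -776/135 kN·m

Load 1 — point force P=9 kN at a=8/3 m (b=L-a=16/3):
  M_1 = Pa(L-x)/L  [x>a] = 9·(8/3)·(8-(16/3))/8 = 8 kN·m
Load 2 — triangular load w₀=3 kN/m (0→w₀ over full span):
  M_2 = w₀Lx/6 - w₀x³/(6L) = 3·8·(16/3)/6 - 3·(16/3)³/(6·8) = 320/27 kN·m
Load 3 — point force P=-16 kN at a=24/5 m (b=L-a=16/5):
  M_3 = Pa(L-x)/L  [x>a] = (-16)·(24/5)·(8-(16/3))/8 = -128/5 kN·m
Superposition: M = Σ M_i = -776/135 kN·m ≈ -5.748148 kN·m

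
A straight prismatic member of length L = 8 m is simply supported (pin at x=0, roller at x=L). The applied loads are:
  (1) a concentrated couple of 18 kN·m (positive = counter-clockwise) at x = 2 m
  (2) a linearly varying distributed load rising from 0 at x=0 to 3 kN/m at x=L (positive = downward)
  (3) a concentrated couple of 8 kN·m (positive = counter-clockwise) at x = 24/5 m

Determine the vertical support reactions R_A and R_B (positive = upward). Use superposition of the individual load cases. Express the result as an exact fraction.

R_A = 29/4 kN, R_B = 19/4 kN

Load 1 — applied couple M₀=18 kN·m at a=2 m (b=L-a=6):
  R_A = M₀/L = 18/8 = 9/4 kN
  R_B = -M₀/L = -18/8 = -9/4 kN
Load 2 — triangular load w₀=3 kN/m (0→w₀ over full span):
  R_A = w₀L/6 = 3·8/6 = 4 kN
  R_B = w₀L/3 = 3·8/3 = 8 kN
Load 3 — applied couple M₀=8 kN·m at a=24/5 m (b=L-a=16/5):
  R_A = M₀/L = 8/8 = 1 kN
  R_B = -M₀/L = -8/8 = -1 kN
Superposition: R_A = 29/4 kN, R_B = 19/4 kN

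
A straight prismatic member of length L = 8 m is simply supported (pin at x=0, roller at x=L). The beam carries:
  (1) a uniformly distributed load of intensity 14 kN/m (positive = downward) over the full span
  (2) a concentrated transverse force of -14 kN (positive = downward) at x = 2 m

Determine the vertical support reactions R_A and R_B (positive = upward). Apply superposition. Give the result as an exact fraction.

Load 1 — uniform load w=14 kN/m over full span:
  R_A = wL/2 = 14·8/2 = 56 kN
  R_B = wL/2 = 14·8/2 = 56 kN
Load 2 — point force P=-14 kN at a=2 m (b=L-a=6):
  R_A = Pb/L = (-14)·6/8 = -21/2 kN
  R_B = Pa/L = (-14)·2/8 = -7/2 kN
Superposition: R_A = 91/2 kN, R_B = 105/2 kN

R_A = 91/2 kN, R_B = 105/2 kN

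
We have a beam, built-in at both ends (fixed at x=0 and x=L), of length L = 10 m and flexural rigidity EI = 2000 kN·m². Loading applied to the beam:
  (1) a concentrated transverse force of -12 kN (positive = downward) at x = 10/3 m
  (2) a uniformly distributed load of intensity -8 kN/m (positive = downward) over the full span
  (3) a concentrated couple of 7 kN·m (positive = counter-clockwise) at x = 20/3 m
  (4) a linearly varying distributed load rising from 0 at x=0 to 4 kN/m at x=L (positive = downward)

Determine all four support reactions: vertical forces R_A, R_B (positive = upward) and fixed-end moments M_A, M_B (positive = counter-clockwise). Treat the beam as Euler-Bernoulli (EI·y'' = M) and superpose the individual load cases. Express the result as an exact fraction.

Load 1 — point force P=-12 kN at a=10/3 m (b=L-a=20/3):
  R_A = Pb²(3a+b)/L³ = (-12)·(20/3)²·(3·(10/3)+(20/3))/10³ = -80/9 kN
  M_A = Pab²/L² = (-12)·(10/3)·(20/3)²/10² = -160/9 kN·m
  R_B = Pa²(a+3b)/L³ = (-12)·(10/3)²·((10/3)+3·(20/3))/10³ = -28/9 kN
  M_B = -Pa²b/L² = -(-12)·(10/3)²·(20/3)/10² = 80/9 kN·m
Load 2 — uniform load w=-8 kN/m over full span:
  R_A = wL/2 = (-8)·10/2 = -40 kN
  M_A = wL²/12 = (-8)·10²/12 = -200/3 kN·m
  R_B = wL/2 = (-8)·10/2 = -40 kN
  M_B = -wL²/12 = -(-8)·10²/12 = 200/3 kN·m
Load 3 — applied couple M₀=7 kN·m at a=20/3 m (b=L-a=10/3):
  R_A = 6M₀ab/L³ = 6·7·(20/3)·(10/3)/10³ = 14/15 kN
  M_A = M₀b(2a-b)/L² = 7·(10/3)·(2·(20/3)-(10/3))/10² = 7/3 kN·m
  R_B = -6M₀ab/L³ = -6·7·(20/3)·(10/3)/10³ = -14/15 kN
  M_B = M₀a(2b-a)/L² = 7·(20/3)·(2·(10/3)-(20/3))/10² = 0 kN·m
Load 4 — triangular load w₀=4 kN/m (0→w₀ over full span):
  R_A = 3w₀L/20 = 3·4·10/20 = 6 kN
  M_A = w₀L²/30 = 4·10²/30 = 40/3 kN·m
  R_B = 7w₀L/20 = 7·4·10/20 = 14 kN
  M_B = -w₀L²/20 = -4·10²/20 = -20 kN·m
Superposition: R_A = -1888/45 kN, M_A = -619/9 kN·m, R_B = -1352/45 kN, M_B = 500/9 kN·m

R_A = -1888/45 kN, M_A = -619/9 kN·m, R_B = -1352/45 kN, M_B = 500/9 kN·m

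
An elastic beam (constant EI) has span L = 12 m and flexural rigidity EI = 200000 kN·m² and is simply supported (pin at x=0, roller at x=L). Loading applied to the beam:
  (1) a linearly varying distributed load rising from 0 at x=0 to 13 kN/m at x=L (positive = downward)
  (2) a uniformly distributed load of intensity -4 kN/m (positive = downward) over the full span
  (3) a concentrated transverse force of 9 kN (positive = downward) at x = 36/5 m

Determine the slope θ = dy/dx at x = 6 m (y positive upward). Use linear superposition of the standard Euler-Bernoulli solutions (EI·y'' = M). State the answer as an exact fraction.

Load 1 — triangular load w₀=13 kN/m (0→w₀ over full span):
  θ_1 = -w₀(7L⁴-30L²x²+15x⁴)/(360LEI) = -13·(7·12⁴-30·12²·6²+15·6⁴)/(360·12·200000) = -273/2000000 rad
Load 2 — uniform load w=-4 kN/m over full span:
  θ_2 = -w(L³-6Lx²+4x³)/(24EI) = -(-4)·(12³-6·12·6²+4·6³)/(24·200000) = 0 rad
Load 3 — point force P=9 kN at a=36/5 m (b=L-a=24/5):
  θ_3 = -Pb(L²-b²-3x²)/(6LEI)  [x≤a] = -9·(24/5)·(12²-(24/5)²-3·6²)/(6·12·200000) = -243/6250000 rad
Superposition: θ = Σ θ_i = -8769/50000000 rad ≈ -0.000175 rad

θ(6) = -8769/50000000 rad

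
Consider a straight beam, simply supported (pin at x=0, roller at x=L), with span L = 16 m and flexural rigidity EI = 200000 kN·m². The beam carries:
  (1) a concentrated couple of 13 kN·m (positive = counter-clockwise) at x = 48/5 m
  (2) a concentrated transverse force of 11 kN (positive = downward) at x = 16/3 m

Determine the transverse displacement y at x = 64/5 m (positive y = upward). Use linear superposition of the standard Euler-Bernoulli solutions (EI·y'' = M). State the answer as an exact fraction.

y(64/5) = -69338/31640625 m

Load 1 — applied couple M₀=13 kN·m at a=48/5 m (b=L-a=32/5):
  y_1 = (M₀x³/(6L)-M₀(x-a)²/2+C₁x)/EI  [x>a] with C₁=M₀(3b²-L²)/(6L)=-1352/75 = (13·(64/5)³/(6·16)-13·((64/5)-(48/5))²/2+(-1352/75)·(64/5))/200000 = -26/390625 m
Load 2 — point force P=11 kN at a=16/3 m (b=L-a=32/3):
  y_2 = -Pa(L-x)(2Lx-a²-x²)/(6LEI)  [x>a] = -11·(16/3)·(16-(64/5))·(2·16·(64/5)-(16/3)²-(64/5)²)/(6·16·200000) = -67232/31640625 m
Superposition: y = Σ y_i = -69338/31640625 m ≈ -0.002191 m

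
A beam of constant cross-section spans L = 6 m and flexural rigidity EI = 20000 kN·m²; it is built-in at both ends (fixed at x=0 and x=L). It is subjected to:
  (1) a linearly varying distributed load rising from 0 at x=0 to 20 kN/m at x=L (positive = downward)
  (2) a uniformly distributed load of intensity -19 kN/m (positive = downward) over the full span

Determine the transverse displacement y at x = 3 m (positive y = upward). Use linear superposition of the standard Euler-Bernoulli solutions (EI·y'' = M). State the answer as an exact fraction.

y(3) = 243/160000 m

Load 1 — triangular load w₀=20 kN/m (0→w₀ over full span):
  y_1 = -w₀x²(L-x)²(x+2L)/(120LEI) = -20·3²·(6-3)²·(3+2·6)/(120·6·20000) = -27/16000 m
Load 2 — uniform load w=-19 kN/m over full span:
  y_2 = -wx²(L-x)²/(24EI) = -(-19)·3²·(6-3)²/(24·20000) = 513/160000 m
Superposition: y = Σ y_i = 243/160000 m ≈ 0.001519 m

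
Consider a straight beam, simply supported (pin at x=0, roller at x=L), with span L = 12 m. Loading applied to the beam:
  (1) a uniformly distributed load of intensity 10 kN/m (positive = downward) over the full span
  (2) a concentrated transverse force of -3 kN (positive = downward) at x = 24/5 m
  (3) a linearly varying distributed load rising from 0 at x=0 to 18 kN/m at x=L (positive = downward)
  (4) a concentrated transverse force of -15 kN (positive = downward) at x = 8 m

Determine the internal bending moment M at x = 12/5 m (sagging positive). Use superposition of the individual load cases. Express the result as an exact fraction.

M(12/5) = 22728/125 kN·m

Load 1 — uniform load w=10 kN/m over full span:
  M_1 = wx(L-x)/2 = 10·(12/5)·(12-(12/5))/2 = 576/5 kN·m
Load 2 — point force P=-3 kN at a=24/5 m (b=L-a=36/5):
  M_2 = Pbx/L  [x≤a] = (-3)·(36/5)·(12/5)/12 = -108/25 kN·m
Load 3 — triangular load w₀=18 kN/m (0→w₀ over full span):
  M_3 = w₀Lx/6 - w₀x³/(6L) = 18·12·(12/5)/6 - 18·(12/5)³/(6·12) = 10368/125 kN·m
Load 4 — point force P=-15 kN at a=8 m (b=L-a=4):
  M_4 = Pbx/L  [x≤a] = (-15)·4·(12/5)/12 = -12 kN·m
Superposition: M = Σ M_i = 22728/125 kN·m ≈ 181.824000 kN·m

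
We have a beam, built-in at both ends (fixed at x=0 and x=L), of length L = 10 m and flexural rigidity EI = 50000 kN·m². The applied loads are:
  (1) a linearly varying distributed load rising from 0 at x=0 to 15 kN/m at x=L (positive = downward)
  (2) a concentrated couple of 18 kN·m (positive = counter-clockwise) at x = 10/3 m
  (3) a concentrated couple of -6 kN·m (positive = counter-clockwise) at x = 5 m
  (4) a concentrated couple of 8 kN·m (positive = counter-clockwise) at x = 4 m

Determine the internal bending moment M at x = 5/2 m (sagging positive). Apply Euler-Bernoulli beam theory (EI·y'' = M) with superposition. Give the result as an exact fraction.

Load 1 — triangular load w₀=15 kN/m (0→w₀ over full span):
  M_1 = 3w₀Lx/20 - w₀L²/30 - w₀x³/(6L) = 3·15·10·(5/2)/20 - 15·10²/30 - 15·(5/2)³/(6·10) = 75/32 kN·m
Load 2 — applied couple M₀=18 kN·m at a=10/3 m (b=L-a=20/3):
  M_2 = R_Ax - M_A  [x≤a] with R_A=12/5, M_A=0 = (12/5)·(5/2) - 0 = 6 kN·m
Load 3 — applied couple M₀=-6 kN·m at a=5 m (b=L-a=5):
  M_3 = R_Ax - M_A  [x≤a] with R_A=-9/10, M_A=-3/2 = (-9/10)·(5/2) - (-3/2) = -3/4 kN·m
Load 4 — applied couple M₀=8 kN·m at a=4 m (b=L-a=6):
  M_4 = R_Ax - M_A  [x≤a] with R_A=144/125, M_A=24/25 = (144/125)·(5/2) - (24/25) = 48/25 kN·m
Superposition: M = Σ M_i = 7611/800 kN·m ≈ 9.513750 kN·m

M(5/2) = 7611/800 kN·m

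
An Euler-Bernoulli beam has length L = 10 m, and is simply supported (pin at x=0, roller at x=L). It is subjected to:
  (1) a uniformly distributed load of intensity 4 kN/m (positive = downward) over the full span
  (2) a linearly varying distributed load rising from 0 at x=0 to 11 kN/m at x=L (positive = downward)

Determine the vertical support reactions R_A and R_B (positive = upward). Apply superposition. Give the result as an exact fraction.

R_A = 115/3 kN, R_B = 170/3 kN

Load 1 — uniform load w=4 kN/m over full span:
  R_A = wL/2 = 4·10/2 = 20 kN
  R_B = wL/2 = 4·10/2 = 20 kN
Load 2 — triangular load w₀=11 kN/m (0→w₀ over full span):
  R_A = w₀L/6 = 11·10/6 = 55/3 kN
  R_B = w₀L/3 = 11·10/3 = 110/3 kN
Superposition: R_A = 115/3 kN, R_B = 170/3 kN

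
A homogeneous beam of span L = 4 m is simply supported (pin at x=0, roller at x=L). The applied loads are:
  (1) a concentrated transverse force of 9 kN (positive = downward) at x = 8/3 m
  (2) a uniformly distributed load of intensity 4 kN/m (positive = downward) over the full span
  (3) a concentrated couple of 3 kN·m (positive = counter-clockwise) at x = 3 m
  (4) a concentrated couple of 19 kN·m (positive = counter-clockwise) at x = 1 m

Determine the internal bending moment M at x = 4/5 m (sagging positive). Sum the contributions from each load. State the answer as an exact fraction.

Load 1 — point force P=9 kN at a=8/3 m (b=L-a=4/3):
  M_1 = Pbx/L  [x≤a] = 9·(4/3)·(4/5)/4 = 12/5 kN·m
Load 2 — uniform load w=4 kN/m over full span:
  M_2 = wx(L-x)/2 = 4·(4/5)·(4-(4/5))/2 = 128/25 kN·m
Load 3 — applied couple M₀=3 kN·m at a=3 m (b=L-a=1):
  M_3 = M₀x/L  [x≤a] = 3·(4/5)/4 = 3/5 kN·m
Load 4 — applied couple M₀=19 kN·m at a=1 m (b=L-a=3):
  M_4 = M₀x/L  [x≤a] = 19·(4/5)/4 = 19/5 kN·m
Superposition: M = Σ M_i = 298/25 kN·m ≈ 11.920000 kN·m

M(4/5) = 298/25 kN·m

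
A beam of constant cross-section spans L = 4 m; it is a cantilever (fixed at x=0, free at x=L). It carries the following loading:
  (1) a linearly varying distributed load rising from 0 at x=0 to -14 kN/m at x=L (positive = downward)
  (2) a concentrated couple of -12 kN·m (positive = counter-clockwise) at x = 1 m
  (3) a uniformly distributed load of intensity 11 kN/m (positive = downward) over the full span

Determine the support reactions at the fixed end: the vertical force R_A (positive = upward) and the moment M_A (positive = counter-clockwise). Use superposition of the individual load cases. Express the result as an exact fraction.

R_A = 16 kN, M_A = 76/3 kN·m

Load 1 — triangular load w₀=-14 kN/m (0→w₀ over full span):
  R_A = w₀L/2 = (-14)·4/2 = -28 kN
  M_A = w₀L²/3 = (-14)·4²/3 = -224/3 kN·m
Load 2 — applied couple M₀=-12 kN·m at a=1 m (b=L-a=3):
  R_A = 0 kN
  M_A = -M₀ = -(-12) = 12 kN·m
Load 3 — uniform load w=11 kN/m over full span:
  R_A = wL = 11·4 = 44 kN
  M_A = wL²/2 = 11·4²/2 = 88 kN·m
Superposition: R_A = 16 kN, M_A = 76/3 kN·m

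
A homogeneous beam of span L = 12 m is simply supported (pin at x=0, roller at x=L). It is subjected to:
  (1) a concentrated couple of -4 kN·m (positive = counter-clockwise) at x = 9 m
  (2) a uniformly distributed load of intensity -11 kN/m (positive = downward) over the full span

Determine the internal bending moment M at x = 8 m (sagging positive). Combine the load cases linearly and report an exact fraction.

M(8) = -536/3 kN·m

Load 1 — applied couple M₀=-4 kN·m at a=9 m (b=L-a=3):
  M_1 = M₀x/L  [x≤a] = (-4)·8/12 = -8/3 kN·m
Load 2 — uniform load w=-11 kN/m over full span:
  M_2 = wx(L-x)/2 = (-11)·8·(12-8)/2 = -176 kN·m
Superposition: M = Σ M_i = -536/3 kN·m ≈ -178.666667 kN·m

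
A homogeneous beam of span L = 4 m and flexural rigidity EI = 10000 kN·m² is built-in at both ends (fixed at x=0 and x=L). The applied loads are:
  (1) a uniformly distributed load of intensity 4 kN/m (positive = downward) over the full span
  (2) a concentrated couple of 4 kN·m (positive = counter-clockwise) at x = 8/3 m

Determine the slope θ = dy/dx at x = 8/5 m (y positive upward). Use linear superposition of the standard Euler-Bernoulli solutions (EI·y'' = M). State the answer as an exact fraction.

Load 1 — uniform load w=4 kN/m over full span:
  θ_1 = -wx(L-x)(L-2x)/(12EI) = -4·(8/5)·(4-(8/5))·(4-2·(8/5))/(12·10000) = -8/78125 rad
Load 2 — applied couple M₀=4 kN·m at a=8/3 m (b=L-a=4/3):
  θ_2 = (R_Ax²/2 - M_Ax)/EI  [x≤a] with R_A=4/3, M_A=4/3 = ((4/3)·(8/5)²/2 - (4/3)·(8/5))/10000 = -2/46875 rad
Superposition: θ = Σ θ_i = -34/234375 rad ≈ -0.000145 rad

θ(8/5) = -34/234375 rad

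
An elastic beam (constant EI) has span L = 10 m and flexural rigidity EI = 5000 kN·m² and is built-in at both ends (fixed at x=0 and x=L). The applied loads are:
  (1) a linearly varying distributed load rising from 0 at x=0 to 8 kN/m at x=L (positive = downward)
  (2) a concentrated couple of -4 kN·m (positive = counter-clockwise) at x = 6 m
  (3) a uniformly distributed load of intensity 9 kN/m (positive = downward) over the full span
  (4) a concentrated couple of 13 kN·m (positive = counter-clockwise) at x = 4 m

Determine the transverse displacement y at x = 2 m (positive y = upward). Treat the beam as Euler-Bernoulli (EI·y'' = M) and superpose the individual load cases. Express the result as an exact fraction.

Load 1 — triangular load w₀=8 kN/m (0→w₀ over full span):
  y_1 = -w₀x²(L-x)²(x+2L)/(120LEI) = -8·2²·(10-2)²·(2+2·10)/(120·10·5000) = -352/46875 m
Load 2 — applied couple M₀=-4 kN·m at a=6 m (b=L-a=4):
  y_2 = (R_Ax³/6 - M_Ax²/2)/EI  [x≤a] with R_A=-72/125, M_A=-32/25 = ((-72/125)·2³/6 - (-32/25)·2²/2)/5000 = 28/78125 m
Load 3 — uniform load w=9 kN/m over full span:
  y_3 = -wx²(L-x)²/(24EI) = -9·2²·(10-2)²/(24·5000) = -12/625 m
Load 4 — applied couple M₀=13 kN·m at a=4 m (b=L-a=6):
  y_4 = (R_Ax³/6 - M_Ax²/2)/EI  [x≤a] with R_A=234/125, M_A=39/25 = ((234/125)·2³/6 - (39/25)·2²/2)/5000 = -39/312500 m
Superposition: y = Σ y_i = -24821/937500 m ≈ -0.026476 m

y(2) = -24821/937500 m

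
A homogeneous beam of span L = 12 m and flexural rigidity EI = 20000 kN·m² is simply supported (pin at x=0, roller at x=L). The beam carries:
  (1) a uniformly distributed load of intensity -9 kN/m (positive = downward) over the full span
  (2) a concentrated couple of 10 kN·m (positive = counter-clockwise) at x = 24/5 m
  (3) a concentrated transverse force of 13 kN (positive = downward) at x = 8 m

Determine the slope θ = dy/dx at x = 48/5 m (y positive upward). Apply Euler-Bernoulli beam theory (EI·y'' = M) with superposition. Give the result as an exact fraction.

Load 1 — uniform load w=-9 kN/m over full span:
  θ_1 = -w(L³-6Lx²+4x³)/(24EI) = -(-9)·(12³-6·12·(48/5)²+4·(48/5)³)/(24·20000) = -8019/312500 rad
Load 2 — applied couple M₀=10 kN·m at a=24/5 m (b=L-a=36/5):
  θ_2 = (M₀x²/(2L)-M₀(x-a)+C₁)/EI  [x>a] with C₁=M₀(3b²-L²)/(6L)=8/5 = (10·(48/5)²/(2·12)-10·((48/5)-(24/5))+(8/5))/20000 = -1/2500 rad
Load 3 — point force P=13 kN at a=8 m (b=L-a=4):
  θ_3 = -Pa(2L²-6Lx+3x²+a²)/(6LEI)  [x>a] = -13·8·(2·12²-6·12·(48/5)+3·(48/5)²+8²)/(6·12·20000) = 637/140625 rad
Superposition: θ = Σ θ_i = -15139/703125 rad ≈ -0.021531 rad

θ(48/5) = -15139/703125 rad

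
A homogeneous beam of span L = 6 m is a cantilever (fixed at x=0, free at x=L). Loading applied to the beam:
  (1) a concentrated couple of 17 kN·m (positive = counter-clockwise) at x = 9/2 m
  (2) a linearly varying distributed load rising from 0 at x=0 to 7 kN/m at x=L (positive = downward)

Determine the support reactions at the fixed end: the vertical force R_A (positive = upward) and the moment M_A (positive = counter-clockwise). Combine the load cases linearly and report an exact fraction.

R_A = 21 kN, M_A = 67 kN·m

Load 1 — applied couple M₀=17 kN·m at a=9/2 m (b=L-a=3/2):
  R_A = 0 kN
  M_A = -M₀ = -17 kN·m
Load 2 — triangular load w₀=7 kN/m (0→w₀ over full span):
  R_A = w₀L/2 = 7·6/2 = 21 kN
  M_A = w₀L²/3 = 7·6²/3 = 84 kN·m
Superposition: R_A = 21 kN, M_A = 67 kN·m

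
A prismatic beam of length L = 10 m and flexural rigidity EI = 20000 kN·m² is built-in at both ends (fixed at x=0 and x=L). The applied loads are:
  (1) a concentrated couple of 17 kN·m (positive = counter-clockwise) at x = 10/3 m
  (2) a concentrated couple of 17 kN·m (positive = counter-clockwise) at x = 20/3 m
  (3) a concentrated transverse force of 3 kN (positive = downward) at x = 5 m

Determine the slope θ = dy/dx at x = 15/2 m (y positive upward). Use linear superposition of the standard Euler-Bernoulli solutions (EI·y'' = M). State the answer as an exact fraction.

Load 1 — applied couple M₀=17 kN·m at a=10/3 m (b=L-a=20/3):
  θ_1 = (R_Ax²/2 - M_Ax - M₀(x-a))/EI  [x>a] with R_A=34/15, M_A=0 = ((34/15)·(15/2)²/2 - 0·(15/2) - 17·((15/2)-(10/3)))/20000 = -17/48000 rad
Load 2 — applied couple M₀=17 kN·m at a=20/3 m (b=L-a=10/3):
  θ_2 = (R_Ax²/2 - M_Ax - M₀(x-a))/EI  [x>a] with R_A=34/15, M_A=17/3 = ((34/15)·(15/2)²/2 - (17/3)·(15/2) - 17·((15/2)-(20/3)))/20000 = 17/48000 rad
Load 3 — point force P=3 kN at a=5 m (b=L-a=5):
  θ_3 = Pa²(L-x)(2bL-(3b+a)(L-x))/(2L³EI)  [x>a] = 3·5²·(10-(15/2))·(2·5·10-(3·5+5)·(10-(15/2)))/(2·10³·20000) = 3/12800 rad
Superposition: θ = Σ θ_i = 3/12800 rad ≈ 0.000234 rad

θ(15/2) = 3/12800 rad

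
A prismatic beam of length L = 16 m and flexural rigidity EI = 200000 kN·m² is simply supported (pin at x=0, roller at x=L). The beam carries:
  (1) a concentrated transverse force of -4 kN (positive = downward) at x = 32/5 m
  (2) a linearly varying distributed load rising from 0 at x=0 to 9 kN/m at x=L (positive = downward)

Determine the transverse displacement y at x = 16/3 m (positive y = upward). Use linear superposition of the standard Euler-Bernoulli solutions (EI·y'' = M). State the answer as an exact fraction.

Load 1 — point force P=-4 kN at a=32/5 m (b=L-a=48/5):
  y_1 = -Pbx(L²-b²-x²)/(6LEI)  [x≤a] = -(-4)·(48/5)·(16/3)·(16²-(48/5)²-(16/3)²)/(6·16·200000) = 15232/10546875 m
Load 2 — triangular load w₀=9 kN/m (0→w₀ over full span):
  y_2 = -w₀x(7L⁴-10L²x²+3x⁴)/(360LEI) = -9·(16/3)·(7·16⁴-10·16²·(16/3)²+3·(16/3)⁴)/(360·16·200000) = -4096/253125 m
Superposition: y = Σ y_i = -466304/31640625 m ≈ -0.014738 m

y(16/3) = -466304/31640625 m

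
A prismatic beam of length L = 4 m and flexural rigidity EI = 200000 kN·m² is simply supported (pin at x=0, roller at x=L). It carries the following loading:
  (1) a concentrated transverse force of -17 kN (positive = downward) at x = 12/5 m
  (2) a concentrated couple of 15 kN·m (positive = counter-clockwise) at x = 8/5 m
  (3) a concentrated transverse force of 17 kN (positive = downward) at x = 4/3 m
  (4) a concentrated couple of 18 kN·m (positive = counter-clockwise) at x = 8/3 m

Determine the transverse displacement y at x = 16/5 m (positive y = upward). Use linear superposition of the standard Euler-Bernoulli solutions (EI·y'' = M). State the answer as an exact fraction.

Load 1 — point force P=-17 kN at a=12/5 m (b=L-a=8/5):
  y_1 = -Pa(L-x)(2Lx-a²-x²)/(6LEI)  [x>a] = -(-17)·(12/5)·(4-(16/5))·(2·4·(16/5)-(12/5)²-(16/5)²)/(6·4·200000) = 51/781250 m
Load 2 — applied couple M₀=15 kN·m at a=8/5 m (b=L-a=12/5):
  y_2 = (M₀x³/(6L)-M₀(x-a)²/2+C₁x)/EI  [x>a] with C₁=M₀(3b²-L²)/(6L)=4/5 = (15·(16/5)³/(6·4)-15·((16/5)-(8/5))²/2+(4/5)·(16/5))/200000 = 3/156250 m
Load 3 — point force P=17 kN at a=4/3 m (b=L-a=8/3):
  y_3 = -Pa(L-x)(2Lx-a²-x²)/(6LEI)  [x>a] = -17·(4/3)·(4-(16/5))·(2·4·(16/5)-(4/3)²-(16/5)²)/(6·4·200000) = -3247/63281250 m
Load 4 — applied couple M₀=18 kN·m at a=8/3 m (b=L-a=4/3):
  y_4 = (M₀x³/(6L)-M₀(x-a)²/2+C₁x)/EI  [x>a] with C₁=M₀(3b²-L²)/(6L)=-8 = (18·(16/5)³/(6·4)-18·((16/5)-(8/3))²/2+(-8)·(16/5))/200000 = -7/390625 m
Superposition: y = Σ y_i = 193/12656250 m ≈ 0.000015 m

y(16/5) = 193/12656250 m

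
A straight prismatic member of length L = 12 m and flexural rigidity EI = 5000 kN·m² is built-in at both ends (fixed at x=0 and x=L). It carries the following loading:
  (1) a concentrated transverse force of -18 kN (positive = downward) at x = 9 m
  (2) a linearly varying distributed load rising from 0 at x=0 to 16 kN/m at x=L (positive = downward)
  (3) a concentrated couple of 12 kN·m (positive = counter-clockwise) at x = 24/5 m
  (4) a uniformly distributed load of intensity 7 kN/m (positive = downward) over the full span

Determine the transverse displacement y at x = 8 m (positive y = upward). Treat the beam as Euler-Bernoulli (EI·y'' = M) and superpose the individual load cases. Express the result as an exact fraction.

y(8) = -31691/281250 m

Load 1 — point force P=-18 kN at a=9 m (b=L-a=3):
  y_1 = -Pb²x²(3aL-(3a+b)x)/(6L³EI)  [x≤a] = -(-18)·3²·8²·(3·9·12-(3·9+3)·8)/(6·12³·5000) = 21/1250 m
Load 2 — triangular load w₀=16 kN/m (0→w₀ over full span):
  y_2 = -w₀x²(L-x)²(x+2L)/(120LEI) = -16·8²·(12-8)²·(8+2·12)/(120·12·5000) = -2048/28125 m
Load 3 — applied couple M₀=12 kN·m at a=24/5 m (b=L-a=36/5):
  y_3 = (R_Ax³/6 - M_Ax²/2 - M₀(x-a)²/2)/EI  [x>a] with R_A=36/25, M_A=36/25 = ((36/25)·8³/6 - (36/25)·8²/2 - 12·(8-(24/5))²/2)/5000 = 48/15625 m
Load 4 — uniform load w=7 kN/m over full span:
  y_4 = -wx²(L-x)²/(24EI) = -7·8²·(12-8)²/(24·5000) = -112/1875 m
Superposition: y = Σ y_i = -31691/281250 m ≈ -0.112679 m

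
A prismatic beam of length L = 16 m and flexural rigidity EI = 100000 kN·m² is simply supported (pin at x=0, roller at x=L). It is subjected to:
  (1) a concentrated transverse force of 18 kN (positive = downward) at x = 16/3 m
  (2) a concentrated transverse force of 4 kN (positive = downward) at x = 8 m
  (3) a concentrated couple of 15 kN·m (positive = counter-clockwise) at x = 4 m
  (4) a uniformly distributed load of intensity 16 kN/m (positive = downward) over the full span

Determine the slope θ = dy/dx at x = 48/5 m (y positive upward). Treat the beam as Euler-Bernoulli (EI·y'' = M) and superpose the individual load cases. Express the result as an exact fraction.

θ(48/5) = 2076059/225000000 rad

Load 1 — point force P=18 kN at a=16/3 m (b=L-a=32/3):
  θ_1 = -Pa(2L²-6Lx+3x²+a²)/(6LEI)  [x>a] = -18·(16/3)·(2·16²-6·16·(48/5)+3·(48/5)²+(16/3)²)/(6·16·100000) = 736/703125 rad
Load 2 — point force P=4 kN at a=8 m (b=L-a=8):
  θ_2 = -Pa(2L²-6Lx+3x²+a²)/(6LEI)  [x>a] = -4·8·(2·16²-6·16·(48/5)+3·(48/5)²+8²)/(6·16·100000) = 18/78125 rad
Load 3 — applied couple M₀=15 kN·m at a=4 m (b=L-a=12):
  θ_3 = (M₀x²/(2L)-M₀(x-a)+C₁)/EI  [x>a] with C₁=M₀(3b²-L²)/(6L)=55/2 = (15·(48/5)²/(2·16)-15·((48/5)-4)+(55/2))/100000 = -133/1000000 rad
Load 4 — uniform load w=16 kN/m over full span:
  θ_4 = -w(L³-6Lx²+4x³)/(24EI) = -16·(16³-6·16·(48/5)²+4·(48/5)³)/(24·100000) = 9472/1171875 rad
Superposition: θ = Σ θ_i = 2076059/225000000 rad ≈ 0.009227 rad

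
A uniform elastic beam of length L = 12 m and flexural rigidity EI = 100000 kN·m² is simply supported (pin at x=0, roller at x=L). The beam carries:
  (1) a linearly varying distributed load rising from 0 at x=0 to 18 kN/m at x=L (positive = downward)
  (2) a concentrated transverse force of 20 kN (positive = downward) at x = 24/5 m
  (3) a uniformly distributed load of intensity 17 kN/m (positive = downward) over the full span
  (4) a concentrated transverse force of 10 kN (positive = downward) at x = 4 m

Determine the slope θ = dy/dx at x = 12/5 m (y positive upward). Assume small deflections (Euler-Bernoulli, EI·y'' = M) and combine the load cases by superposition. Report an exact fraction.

Load 1 — triangular load w₀=18 kN/m (0→w₀ over full span):
  θ_1 = -w₀(7L⁴-30L²x²+15x⁴)/(360LEI) = -18·(7·12⁴-30·12²·(12/5)²+15·(12/5)⁴)/(360·12·100000) = -9828/1953125 rad
Load 2 — point force P=20 kN at a=24/5 m (b=L-a=36/5):
  θ_2 = -Pb(L²-b²-3x²)/(6LEI)  [x≤a] = -20·(36/5)·(12²-(36/5)²-3·(12/5)²)/(6·12·100000) = -117/78125 rad
Load 3 — uniform load w=17 kN/m over full span:
  θ_3 = -w(L³-6Lx²+4x³)/(24EI) = -17·(12³-6·12·(12/5)²+4·(12/5)³)/(24·100000) = -15147/1562500 rad
Load 4 — point force P=10 kN at a=4 m (b=L-a=8):
  θ_4 = -Pb(L²-b²-3x²)/(6LEI)  [x≤a] = -10·8·(12²-8²-3·(12/5)²)/(6·12·100000) = -98/140625 rad
Superposition: θ = Σ θ_i = -1189723/70312500 rad ≈ -0.016921 rad

θ(12/5) = -1189723/70312500 rad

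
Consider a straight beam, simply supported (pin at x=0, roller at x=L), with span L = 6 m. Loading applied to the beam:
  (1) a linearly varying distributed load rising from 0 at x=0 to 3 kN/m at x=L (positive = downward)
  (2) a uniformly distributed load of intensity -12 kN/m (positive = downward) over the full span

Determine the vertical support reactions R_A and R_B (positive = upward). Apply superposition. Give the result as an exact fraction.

Load 1 — triangular load w₀=3 kN/m (0→w₀ over full span):
  R_A = w₀L/6 = 3·6/6 = 3 kN
  R_B = w₀L/3 = 3·6/3 = 6 kN
Load 2 — uniform load w=-12 kN/m over full span:
  R_A = wL/2 = (-12)·6/2 = -36 kN
  R_B = wL/2 = (-12)·6/2 = -36 kN
Superposition: R_A = -33 kN, R_B = -30 kN

R_A = -33 kN, R_B = -30 kN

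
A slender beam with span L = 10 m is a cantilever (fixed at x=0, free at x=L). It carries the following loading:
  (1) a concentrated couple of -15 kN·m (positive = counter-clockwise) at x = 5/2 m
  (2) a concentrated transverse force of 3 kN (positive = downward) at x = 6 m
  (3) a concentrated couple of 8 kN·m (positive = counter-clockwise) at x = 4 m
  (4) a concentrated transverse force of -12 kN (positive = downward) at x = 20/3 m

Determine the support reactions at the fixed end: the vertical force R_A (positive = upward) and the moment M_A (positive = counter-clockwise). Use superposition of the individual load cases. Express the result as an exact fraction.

Load 1 — applied couple M₀=-15 kN·m at a=5/2 m (b=L-a=15/2):
  R_A = 0 kN
  M_A = -M₀ = -(-15) = 15 kN·m
Load 2 — point force P=3 kN at a=6 m (b=L-a=4):
  R_A = P = 3 kN
  M_A = Pa = 3·6 = 18 kN·m
Load 3 — applied couple M₀=8 kN·m at a=4 m (b=L-a=6):
  R_A = 0 kN
  M_A = -M₀ = -8 kN·m
Load 4 — point force P=-12 kN at a=20/3 m (b=L-a=10/3):
  R_A = P = (-12) = -12 kN
  M_A = Pa = (-12)·(20/3) = -80 kN·m
Superposition: R_A = -9 kN, M_A = -55 kN·m

R_A = -9 kN, M_A = -55 kN·m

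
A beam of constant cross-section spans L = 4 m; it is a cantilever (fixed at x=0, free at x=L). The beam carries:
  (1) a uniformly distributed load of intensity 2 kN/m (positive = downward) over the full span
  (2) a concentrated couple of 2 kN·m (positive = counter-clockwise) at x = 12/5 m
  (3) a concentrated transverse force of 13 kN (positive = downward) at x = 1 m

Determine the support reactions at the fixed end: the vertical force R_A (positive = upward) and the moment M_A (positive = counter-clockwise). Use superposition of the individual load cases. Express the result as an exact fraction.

Load 1 — uniform load w=2 kN/m over full span:
  R_A = wL = 2·4 = 8 kN
  M_A = wL²/2 = 2·4²/2 = 16 kN·m
Load 2 — applied couple M₀=2 kN·m at a=12/5 m (b=L-a=8/5):
  R_A = 0 kN
  M_A = -M₀ = -2 kN·m
Load 3 — point force P=13 kN at a=1 m (b=L-a=3):
  R_A = P = 13 kN
  M_A = Pa = 13·1 = 13 kN·m
Superposition: R_A = 21 kN, M_A = 27 kN·m

R_A = 21 kN, M_A = 27 kN·m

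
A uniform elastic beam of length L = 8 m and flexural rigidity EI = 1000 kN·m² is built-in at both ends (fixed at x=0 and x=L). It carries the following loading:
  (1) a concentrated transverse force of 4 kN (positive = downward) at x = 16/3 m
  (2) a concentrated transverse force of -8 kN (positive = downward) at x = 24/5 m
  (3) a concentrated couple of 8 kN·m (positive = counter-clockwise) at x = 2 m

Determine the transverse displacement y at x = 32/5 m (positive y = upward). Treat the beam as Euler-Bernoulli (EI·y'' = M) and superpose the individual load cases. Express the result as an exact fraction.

y(32/5) = 1051118/158203125 m

Load 1 — point force P=4 kN at a=16/3 m (b=L-a=8/3):
  y_1 = -Pa²(L-x)²(3bL-(3b+a)(L-x))/(6L³EI)  [x>a] = -4·(16/3)²·(8-(32/5))²·(3·(8/3)·8-(3·(8/3)+(16/3))·(8-(32/5)))/(6·8³·1000) = -1024/253125 m
Load 2 — point force P=-8 kN at a=24/5 m (b=L-a=16/5):
  y_2 = -Pa²(L-x)²(3bL-(3b+a)(L-x))/(6L³EI)  [x>a] = -(-8)·(24/5)²·(8-(32/5))²·(3·(16/5)·8-(3·(16/5)+(24/5))·(8-(32/5)))/(6·8³·1000) = 16128/1953125 m
Load 3 — applied couple M₀=8 kN·m at a=2 m (b=L-a=6):
  y_3 = (R_Ax³/6 - M_Ax²/2 - M₀(x-a)²/2)/EI  [x>a] with R_A=9/8, M_A=-3/2 = ((9/8)·(32/5)³/6 - (-3/2)·(32/5)²/2 - 8·((32/5)-2)²/2)/1000 = 38/15625 m
Superposition: y = Σ y_i = 1051118/158203125 m ≈ 0.006644 m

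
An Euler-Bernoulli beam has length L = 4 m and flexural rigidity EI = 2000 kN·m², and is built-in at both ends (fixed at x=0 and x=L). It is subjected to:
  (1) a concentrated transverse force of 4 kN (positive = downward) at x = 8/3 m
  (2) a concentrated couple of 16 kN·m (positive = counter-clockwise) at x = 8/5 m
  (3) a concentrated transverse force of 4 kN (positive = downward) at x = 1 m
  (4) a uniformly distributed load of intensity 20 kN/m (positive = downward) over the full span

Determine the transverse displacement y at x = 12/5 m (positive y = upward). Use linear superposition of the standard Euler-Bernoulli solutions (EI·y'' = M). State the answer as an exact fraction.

Load 1 — point force P=4 kN at a=8/3 m (b=L-a=4/3):
  y_1 = -Pb²x²(3aL-(3a+b)x)/(6L³EI)  [x≤a] = -4·(4/3)²·(12/5)²·(3·(8/3)·4-(3·(8/3)+(4/3))·(12/5))/(6·4³·2000) = -8/15625 m
Load 2 — applied couple M₀=16 kN·m at a=8/5 m (b=L-a=12/5):
  y_2 = (R_Ax³/6 - M_Ax²/2 - M₀(x-a)²/2)/EI  [x>a] with R_A=144/25, M_A=48/25 = ((144/25)·(12/5)³/6 - (48/25)·(12/5)²/2 - 16·((12/5)-(8/5))²/2)/2000 = 512/390625 m
Load 3 — point force P=4 kN at a=1 m (b=L-a=3):
  y_3 = -Pa²(L-x)²(3bL-(3b+a)(L-x))/(6L³EI)  [x>a] = -4·1²·(4-(12/5))²·(3·3·4-(3·3+1)·(4-(12/5)))/(6·4³·2000) = -1/3750 m
Load 4 — uniform load w=20 kN/m over full span:
  y_4 = -wx²(L-x)²/(24EI) = -20·(12/5)²·(4-(12/5))²/(24·2000) = -96/15625 m
Superposition: y = Σ y_i = -13153/2343750 m ≈ -0.005612 m

y(12/5) = -13153/2343750 m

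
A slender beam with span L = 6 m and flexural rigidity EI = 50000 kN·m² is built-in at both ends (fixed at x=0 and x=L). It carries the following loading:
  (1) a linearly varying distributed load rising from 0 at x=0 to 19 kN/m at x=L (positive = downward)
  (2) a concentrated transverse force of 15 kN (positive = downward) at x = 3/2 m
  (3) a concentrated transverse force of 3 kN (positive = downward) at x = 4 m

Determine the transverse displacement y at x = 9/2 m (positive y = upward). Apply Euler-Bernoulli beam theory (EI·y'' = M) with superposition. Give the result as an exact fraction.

Load 1 — triangular load w₀=19 kN/m (0→w₀ over full span):
  y_1 = -w₀x²(L-x)²(x+2L)/(120LEI) = -19·(9/2)²·(6-(9/2))²·((9/2)+2·6)/(120·6·50000) = -50787/128000000 m
Load 2 — point force P=15 kN at a=3/2 m (b=L-a=9/2):
  y_2 = -Pa²(L-x)²(3bL-(3b+a)(L-x))/(6L³EI)  [x>a] = -15·(3/2)²·(6-(9/2))²·(3·(9/2)·6-(3·(9/2)+(3/2))·(6-(9/2)))/(6·6³·50000) = -351/5120000 m
Load 3 — point force P=3 kN at a=4 m (b=L-a=2):
  y_3 = -Pa²(L-x)²(3bL-(3b+a)(L-x))/(6L³EI)  [x>a] = -3·4²·(6-(9/2))²·(3·2·6-(3·2+4)·(6-(9/2)))/(6·6³·50000) = -7/200000 m
Superposition: y = Σ y_i = -32021/64000000 m ≈ -0.000500 m

y(9/2) = -32021/64000000 m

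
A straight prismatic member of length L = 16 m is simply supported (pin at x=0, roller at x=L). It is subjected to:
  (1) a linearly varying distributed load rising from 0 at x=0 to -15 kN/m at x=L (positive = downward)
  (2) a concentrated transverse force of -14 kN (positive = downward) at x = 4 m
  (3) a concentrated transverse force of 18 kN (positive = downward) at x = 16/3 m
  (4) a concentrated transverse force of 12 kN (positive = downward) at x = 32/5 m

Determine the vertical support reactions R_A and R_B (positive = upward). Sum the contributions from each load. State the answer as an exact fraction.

Load 1 — triangular load w₀=-15 kN/m (0→w₀ over full span):
  R_A = w₀L/6 = (-15)·16/6 = -40 kN
  R_B = w₀L/3 = (-15)·16/3 = -80 kN
Load 2 — point force P=-14 kN at a=4 m (b=L-a=12):
  R_A = Pb/L = (-14)·12/16 = -21/2 kN
  R_B = Pa/L = (-14)·4/16 = -7/2 kN
Load 3 — point force P=18 kN at a=16/3 m (b=L-a=32/3):
  R_A = Pb/L = 18·(32/3)/16 = 12 kN
  R_B = Pa/L = 18·(16/3)/16 = 6 kN
Load 4 — point force P=12 kN at a=32/5 m (b=L-a=48/5):
  R_A = Pb/L = 12·(48/5)/16 = 36/5 kN
  R_B = Pa/L = 12·(32/5)/16 = 24/5 kN
Superposition: R_A = -313/10 kN, R_B = -727/10 kN

R_A = -313/10 kN, R_B = -727/10 kN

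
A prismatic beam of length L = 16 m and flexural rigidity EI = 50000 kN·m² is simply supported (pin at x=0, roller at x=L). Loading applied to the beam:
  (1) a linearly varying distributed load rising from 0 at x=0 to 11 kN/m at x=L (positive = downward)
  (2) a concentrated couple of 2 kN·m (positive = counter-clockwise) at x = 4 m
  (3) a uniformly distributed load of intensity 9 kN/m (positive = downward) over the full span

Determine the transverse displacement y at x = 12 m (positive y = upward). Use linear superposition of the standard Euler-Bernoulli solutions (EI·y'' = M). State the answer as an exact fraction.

y(12) = -671/3750 m

Load 1 — triangular load w₀=11 kN/m (0→w₀ over full span):
  y_1 = -w₀x(7L⁴-10L²x²+3x⁴)/(360LEI) = -11·12·(7·16⁴-10·16²·12²+3·12⁴)/(360·16·50000) = -1309/18750 m
Load 2 — applied couple M₀=2 kN·m at a=4 m (b=L-a=12):
  y_2 = (M₀x³/(6L)-M₀(x-a)²/2+C₁x)/EI  [x>a] with C₁=M₀(3b²-L²)/(6L)=11/3 = (2·12³/(6·16)-2·(12-4)²/2+(11/3)·12)/50000 = 1/3125 m
Load 3 — uniform load w=9 kN/m over full span:
  y_3 = -wx(L³-2Lx²+x³)/(24EI) = -9·12·(16³-2·16·12²+12³)/(24·50000) = -342/3125 m
Superposition: y = Σ y_i = -671/3750 m ≈ -0.178933 m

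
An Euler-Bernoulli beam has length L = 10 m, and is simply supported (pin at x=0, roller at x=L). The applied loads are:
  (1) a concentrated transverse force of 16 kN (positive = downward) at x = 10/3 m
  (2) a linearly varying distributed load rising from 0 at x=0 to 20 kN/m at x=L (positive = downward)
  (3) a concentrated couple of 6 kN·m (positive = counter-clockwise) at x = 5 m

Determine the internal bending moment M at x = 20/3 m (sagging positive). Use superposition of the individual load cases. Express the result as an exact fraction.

Load 1 — point force P=16 kN at a=10/3 m (b=L-a=20/3):
  M_1 = Pa(L-x)/L  [x>a] = 16·(10/3)·(10-(20/3))/10 = 160/9 kN·m
Load 2 — triangular load w₀=20 kN/m (0→w₀ over full span):
  M_2 = w₀Lx/6 - w₀x³/(6L) = 20·10·(20/3)/6 - 20·(20/3)³/(6·10) = 10000/81 kN·m
Load 3 — applied couple M₀=6 kN·m at a=5 m (b=L-a=5):
  M_3 = M₀x/L - M₀  [x>a] = 6·(20/3)/10 - 6 = -2 kN·m
Superposition: M = Σ M_i = 11278/81 kN·m ≈ 139.234568 kN·m

M(20/3) = 11278/81 kN·m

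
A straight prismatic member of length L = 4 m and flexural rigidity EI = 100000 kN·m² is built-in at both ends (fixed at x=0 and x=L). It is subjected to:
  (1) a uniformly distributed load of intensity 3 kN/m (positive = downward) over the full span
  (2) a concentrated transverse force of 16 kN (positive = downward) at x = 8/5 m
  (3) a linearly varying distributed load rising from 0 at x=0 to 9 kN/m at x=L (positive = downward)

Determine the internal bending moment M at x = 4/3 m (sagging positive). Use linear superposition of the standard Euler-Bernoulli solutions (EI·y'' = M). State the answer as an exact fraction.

M(4/3) = 8384/1125 kN·m

Load 1 — uniform load w=3 kN/m over full span:
  M_1 = wLx/2 - wL²/12 - wx²/2 = 3·4·(4/3)/2 - 3·4²/12 - 3·(4/3)²/2 = 4/3 kN·m
Load 2 — point force P=16 kN at a=8/5 m (b=L-a=12/5):
  M_2 = Pb²(3a+b)x/L³ - Pab²/L²  [x≤a] = 16·(12/5)²·(3·(8/5)+(12/5))·(4/3)/4³ - 16·(8/5)·(12/5)²/4² = 576/125 kN·m
Load 3 — triangular load w₀=9 kN/m (0→w₀ over full span):
  M_3 = 3w₀Lx/20 - w₀L²/30 - w₀x³/(6L) = 3·9·4·(4/3)/20 - 9·4²/30 - 9·(4/3)³/(6·4) = 68/45 kN·m
Superposition: M = Σ M_i = 8384/1125 kN·m ≈ 7.452444 kN·m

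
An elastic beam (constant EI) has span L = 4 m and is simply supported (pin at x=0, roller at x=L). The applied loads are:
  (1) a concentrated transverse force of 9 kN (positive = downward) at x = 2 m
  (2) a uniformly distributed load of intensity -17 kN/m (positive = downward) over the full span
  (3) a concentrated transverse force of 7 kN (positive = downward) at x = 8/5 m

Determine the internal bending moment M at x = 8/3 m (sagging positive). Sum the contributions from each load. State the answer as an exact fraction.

M(8/3) = -922/45 kN·m

Load 1 — point force P=9 kN at a=2 m (b=L-a=2):
  M_1 = Pa(L-x)/L  [x>a] = 9·2·(4-(8/3))/4 = 6 kN·m
Load 2 — uniform load w=-17 kN/m over full span:
  M_2 = wx(L-x)/2 = (-17)·(8/3)·(4-(8/3))/2 = -272/9 kN·m
Load 3 — point force P=7 kN at a=8/5 m (b=L-a=12/5):
  M_3 = Pa(L-x)/L  [x>a] = 7·(8/5)·(4-(8/3))/4 = 56/15 kN·m
Superposition: M = Σ M_i = -922/45 kN·m ≈ -20.488889 kN·m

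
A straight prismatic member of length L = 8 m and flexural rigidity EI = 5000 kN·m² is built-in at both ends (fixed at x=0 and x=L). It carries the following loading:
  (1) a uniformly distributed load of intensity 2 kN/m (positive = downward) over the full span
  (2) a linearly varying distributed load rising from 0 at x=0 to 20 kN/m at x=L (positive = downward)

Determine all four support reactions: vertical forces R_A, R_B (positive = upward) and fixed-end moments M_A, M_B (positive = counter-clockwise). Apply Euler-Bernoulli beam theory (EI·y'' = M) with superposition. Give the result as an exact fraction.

Load 1 — uniform load w=2 kN/m over full span:
  R_A = wL/2 = 2·8/2 = 8 kN
  M_A = wL²/12 = 2·8²/12 = 32/3 kN·m
  R_B = wL/2 = 2·8/2 = 8 kN
  M_B = -wL²/12 = -2·8²/12 = -32/3 kN·m
Load 2 — triangular load w₀=20 kN/m (0→w₀ over full span):
  R_A = 3w₀L/20 = 3·20·8/20 = 24 kN
  M_A = w₀L²/30 = 20·8²/30 = 128/3 kN·m
  R_B = 7w₀L/20 = 7·20·8/20 = 56 kN
  M_B = -w₀L²/20 = -20·8²/20 = -64 kN·m
Superposition: R_A = 32 kN, M_A = 160/3 kN·m, R_B = 64 kN, M_B = -224/3 kN·m

R_A = 32 kN, M_A = 160/3 kN·m, R_B = 64 kN, M_B = -224/3 kN·m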